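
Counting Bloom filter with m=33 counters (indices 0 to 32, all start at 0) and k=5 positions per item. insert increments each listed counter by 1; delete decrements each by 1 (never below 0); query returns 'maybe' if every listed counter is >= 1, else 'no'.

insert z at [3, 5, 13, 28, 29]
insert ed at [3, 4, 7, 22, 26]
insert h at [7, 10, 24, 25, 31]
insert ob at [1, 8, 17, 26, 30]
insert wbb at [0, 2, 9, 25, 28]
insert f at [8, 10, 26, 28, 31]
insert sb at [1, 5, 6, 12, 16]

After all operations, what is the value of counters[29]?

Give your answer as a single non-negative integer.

Answer: 1

Derivation:
Step 1: insert z at [3, 5, 13, 28, 29] -> counters=[0,0,0,1,0,1,0,0,0,0,0,0,0,1,0,0,0,0,0,0,0,0,0,0,0,0,0,0,1,1,0,0,0]
Step 2: insert ed at [3, 4, 7, 22, 26] -> counters=[0,0,0,2,1,1,0,1,0,0,0,0,0,1,0,0,0,0,0,0,0,0,1,0,0,0,1,0,1,1,0,0,0]
Step 3: insert h at [7, 10, 24, 25, 31] -> counters=[0,0,0,2,1,1,0,2,0,0,1,0,0,1,0,0,0,0,0,0,0,0,1,0,1,1,1,0,1,1,0,1,0]
Step 4: insert ob at [1, 8, 17, 26, 30] -> counters=[0,1,0,2,1,1,0,2,1,0,1,0,0,1,0,0,0,1,0,0,0,0,1,0,1,1,2,0,1,1,1,1,0]
Step 5: insert wbb at [0, 2, 9, 25, 28] -> counters=[1,1,1,2,1,1,0,2,1,1,1,0,0,1,0,0,0,1,0,0,0,0,1,0,1,2,2,0,2,1,1,1,0]
Step 6: insert f at [8, 10, 26, 28, 31] -> counters=[1,1,1,2,1,1,0,2,2,1,2,0,0,1,0,0,0,1,0,0,0,0,1,0,1,2,3,0,3,1,1,2,0]
Step 7: insert sb at [1, 5, 6, 12, 16] -> counters=[1,2,1,2,1,2,1,2,2,1,2,0,1,1,0,0,1,1,0,0,0,0,1,0,1,2,3,0,3,1,1,2,0]
Final counters=[1,2,1,2,1,2,1,2,2,1,2,0,1,1,0,0,1,1,0,0,0,0,1,0,1,2,3,0,3,1,1,2,0] -> counters[29]=1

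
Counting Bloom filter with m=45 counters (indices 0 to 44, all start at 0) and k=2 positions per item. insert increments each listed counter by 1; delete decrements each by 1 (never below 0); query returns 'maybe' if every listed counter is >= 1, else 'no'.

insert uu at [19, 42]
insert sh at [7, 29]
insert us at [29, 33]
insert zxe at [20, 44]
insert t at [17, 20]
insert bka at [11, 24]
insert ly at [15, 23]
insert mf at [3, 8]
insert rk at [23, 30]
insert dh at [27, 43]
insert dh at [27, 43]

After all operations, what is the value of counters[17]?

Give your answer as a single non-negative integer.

Answer: 1

Derivation:
Step 1: insert uu at [19, 42] -> counters=[0,0,0,0,0,0,0,0,0,0,0,0,0,0,0,0,0,0,0,1,0,0,0,0,0,0,0,0,0,0,0,0,0,0,0,0,0,0,0,0,0,0,1,0,0]
Step 2: insert sh at [7, 29] -> counters=[0,0,0,0,0,0,0,1,0,0,0,0,0,0,0,0,0,0,0,1,0,0,0,0,0,0,0,0,0,1,0,0,0,0,0,0,0,0,0,0,0,0,1,0,0]
Step 3: insert us at [29, 33] -> counters=[0,0,0,0,0,0,0,1,0,0,0,0,0,0,0,0,0,0,0,1,0,0,0,0,0,0,0,0,0,2,0,0,0,1,0,0,0,0,0,0,0,0,1,0,0]
Step 4: insert zxe at [20, 44] -> counters=[0,0,0,0,0,0,0,1,0,0,0,0,0,0,0,0,0,0,0,1,1,0,0,0,0,0,0,0,0,2,0,0,0,1,0,0,0,0,0,0,0,0,1,0,1]
Step 5: insert t at [17, 20] -> counters=[0,0,0,0,0,0,0,1,0,0,0,0,0,0,0,0,0,1,0,1,2,0,0,0,0,0,0,0,0,2,0,0,0,1,0,0,0,0,0,0,0,0,1,0,1]
Step 6: insert bka at [11, 24] -> counters=[0,0,0,0,0,0,0,1,0,0,0,1,0,0,0,0,0,1,0,1,2,0,0,0,1,0,0,0,0,2,0,0,0,1,0,0,0,0,0,0,0,0,1,0,1]
Step 7: insert ly at [15, 23] -> counters=[0,0,0,0,0,0,0,1,0,0,0,1,0,0,0,1,0,1,0,1,2,0,0,1,1,0,0,0,0,2,0,0,0,1,0,0,0,0,0,0,0,0,1,0,1]
Step 8: insert mf at [3, 8] -> counters=[0,0,0,1,0,0,0,1,1,0,0,1,0,0,0,1,0,1,0,1,2,0,0,1,1,0,0,0,0,2,0,0,0,1,0,0,0,0,0,0,0,0,1,0,1]
Step 9: insert rk at [23, 30] -> counters=[0,0,0,1,0,0,0,1,1,0,0,1,0,0,0,1,0,1,0,1,2,0,0,2,1,0,0,0,0,2,1,0,0,1,0,0,0,0,0,0,0,0,1,0,1]
Step 10: insert dh at [27, 43] -> counters=[0,0,0,1,0,0,0,1,1,0,0,1,0,0,0,1,0,1,0,1,2,0,0,2,1,0,0,1,0,2,1,0,0,1,0,0,0,0,0,0,0,0,1,1,1]
Step 11: insert dh at [27, 43] -> counters=[0,0,0,1,0,0,0,1,1,0,0,1,0,0,0,1,0,1,0,1,2,0,0,2,1,0,0,2,0,2,1,0,0,1,0,0,0,0,0,0,0,0,1,2,1]
Final counters=[0,0,0,1,0,0,0,1,1,0,0,1,0,0,0,1,0,1,0,1,2,0,0,2,1,0,0,2,0,2,1,0,0,1,0,0,0,0,0,0,0,0,1,2,1] -> counters[17]=1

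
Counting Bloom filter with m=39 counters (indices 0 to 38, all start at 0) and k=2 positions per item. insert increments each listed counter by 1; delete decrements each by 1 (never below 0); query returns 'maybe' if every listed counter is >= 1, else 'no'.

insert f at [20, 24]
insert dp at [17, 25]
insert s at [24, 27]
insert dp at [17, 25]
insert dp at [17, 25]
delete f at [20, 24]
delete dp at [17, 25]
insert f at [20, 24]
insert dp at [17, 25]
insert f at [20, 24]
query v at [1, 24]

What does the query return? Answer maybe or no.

Step 1: insert f at [20, 24] -> counters=[0,0,0,0,0,0,0,0,0,0,0,0,0,0,0,0,0,0,0,0,1,0,0,0,1,0,0,0,0,0,0,0,0,0,0,0,0,0,0]
Step 2: insert dp at [17, 25] -> counters=[0,0,0,0,0,0,0,0,0,0,0,0,0,0,0,0,0,1,0,0,1,0,0,0,1,1,0,0,0,0,0,0,0,0,0,0,0,0,0]
Step 3: insert s at [24, 27] -> counters=[0,0,0,0,0,0,0,0,0,0,0,0,0,0,0,0,0,1,0,0,1,0,0,0,2,1,0,1,0,0,0,0,0,0,0,0,0,0,0]
Step 4: insert dp at [17, 25] -> counters=[0,0,0,0,0,0,0,0,0,0,0,0,0,0,0,0,0,2,0,0,1,0,0,0,2,2,0,1,0,0,0,0,0,0,0,0,0,0,0]
Step 5: insert dp at [17, 25] -> counters=[0,0,0,0,0,0,0,0,0,0,0,0,0,0,0,0,0,3,0,0,1,0,0,0,2,3,0,1,0,0,0,0,0,0,0,0,0,0,0]
Step 6: delete f at [20, 24] -> counters=[0,0,0,0,0,0,0,0,0,0,0,0,0,0,0,0,0,3,0,0,0,0,0,0,1,3,0,1,0,0,0,0,0,0,0,0,0,0,0]
Step 7: delete dp at [17, 25] -> counters=[0,0,0,0,0,0,0,0,0,0,0,0,0,0,0,0,0,2,0,0,0,0,0,0,1,2,0,1,0,0,0,0,0,0,0,0,0,0,0]
Step 8: insert f at [20, 24] -> counters=[0,0,0,0,0,0,0,0,0,0,0,0,0,0,0,0,0,2,0,0,1,0,0,0,2,2,0,1,0,0,0,0,0,0,0,0,0,0,0]
Step 9: insert dp at [17, 25] -> counters=[0,0,0,0,0,0,0,0,0,0,0,0,0,0,0,0,0,3,0,0,1,0,0,0,2,3,0,1,0,0,0,0,0,0,0,0,0,0,0]
Step 10: insert f at [20, 24] -> counters=[0,0,0,0,0,0,0,0,0,0,0,0,0,0,0,0,0,3,0,0,2,0,0,0,3,3,0,1,0,0,0,0,0,0,0,0,0,0,0]
Query v: check counters[1]=0 counters[24]=3 -> no

Answer: no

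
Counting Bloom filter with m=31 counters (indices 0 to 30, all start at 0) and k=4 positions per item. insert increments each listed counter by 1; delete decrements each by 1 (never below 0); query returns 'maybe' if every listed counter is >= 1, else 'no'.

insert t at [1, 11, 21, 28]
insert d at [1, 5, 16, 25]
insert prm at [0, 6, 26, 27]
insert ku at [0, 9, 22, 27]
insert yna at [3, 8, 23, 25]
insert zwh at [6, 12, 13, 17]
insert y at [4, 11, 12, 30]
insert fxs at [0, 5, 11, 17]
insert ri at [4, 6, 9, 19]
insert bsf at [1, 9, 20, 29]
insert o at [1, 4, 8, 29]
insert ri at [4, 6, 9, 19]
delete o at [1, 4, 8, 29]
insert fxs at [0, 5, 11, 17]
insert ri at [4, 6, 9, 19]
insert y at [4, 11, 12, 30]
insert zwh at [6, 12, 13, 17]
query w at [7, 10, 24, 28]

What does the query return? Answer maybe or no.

Step 1: insert t at [1, 11, 21, 28] -> counters=[0,1,0,0,0,0,0,0,0,0,0,1,0,0,0,0,0,0,0,0,0,1,0,0,0,0,0,0,1,0,0]
Step 2: insert d at [1, 5, 16, 25] -> counters=[0,2,0,0,0,1,0,0,0,0,0,1,0,0,0,0,1,0,0,0,0,1,0,0,0,1,0,0,1,0,0]
Step 3: insert prm at [0, 6, 26, 27] -> counters=[1,2,0,0,0,1,1,0,0,0,0,1,0,0,0,0,1,0,0,0,0,1,0,0,0,1,1,1,1,0,0]
Step 4: insert ku at [0, 9, 22, 27] -> counters=[2,2,0,0,0,1,1,0,0,1,0,1,0,0,0,0,1,0,0,0,0,1,1,0,0,1,1,2,1,0,0]
Step 5: insert yna at [3, 8, 23, 25] -> counters=[2,2,0,1,0,1,1,0,1,1,0,1,0,0,0,0,1,0,0,0,0,1,1,1,0,2,1,2,1,0,0]
Step 6: insert zwh at [6, 12, 13, 17] -> counters=[2,2,0,1,0,1,2,0,1,1,0,1,1,1,0,0,1,1,0,0,0,1,1,1,0,2,1,2,1,0,0]
Step 7: insert y at [4, 11, 12, 30] -> counters=[2,2,0,1,1,1,2,0,1,1,0,2,2,1,0,0,1,1,0,0,0,1,1,1,0,2,1,2,1,0,1]
Step 8: insert fxs at [0, 5, 11, 17] -> counters=[3,2,0,1,1,2,2,0,1,1,0,3,2,1,0,0,1,2,0,0,0,1,1,1,0,2,1,2,1,0,1]
Step 9: insert ri at [4, 6, 9, 19] -> counters=[3,2,0,1,2,2,3,0,1,2,0,3,2,1,0,0,1,2,0,1,0,1,1,1,0,2,1,2,1,0,1]
Step 10: insert bsf at [1, 9, 20, 29] -> counters=[3,3,0,1,2,2,3,0,1,3,0,3,2,1,0,0,1,2,0,1,1,1,1,1,0,2,1,2,1,1,1]
Step 11: insert o at [1, 4, 8, 29] -> counters=[3,4,0,1,3,2,3,0,2,3,0,3,2,1,0,0,1,2,0,1,1,1,1,1,0,2,1,2,1,2,1]
Step 12: insert ri at [4, 6, 9, 19] -> counters=[3,4,0,1,4,2,4,0,2,4,0,3,2,1,0,0,1,2,0,2,1,1,1,1,0,2,1,2,1,2,1]
Step 13: delete o at [1, 4, 8, 29] -> counters=[3,3,0,1,3,2,4,0,1,4,0,3,2,1,0,0,1,2,0,2,1,1,1,1,0,2,1,2,1,1,1]
Step 14: insert fxs at [0, 5, 11, 17] -> counters=[4,3,0,1,3,3,4,0,1,4,0,4,2,1,0,0,1,3,0,2,1,1,1,1,0,2,1,2,1,1,1]
Step 15: insert ri at [4, 6, 9, 19] -> counters=[4,3,0,1,4,3,5,0,1,5,0,4,2,1,0,0,1,3,0,3,1,1,1,1,0,2,1,2,1,1,1]
Step 16: insert y at [4, 11, 12, 30] -> counters=[4,3,0,1,5,3,5,0,1,5,0,5,3,1,0,0,1,3,0,3,1,1,1,1,0,2,1,2,1,1,2]
Step 17: insert zwh at [6, 12, 13, 17] -> counters=[4,3,0,1,5,3,6,0,1,5,0,5,4,2,0,0,1,4,0,3,1,1,1,1,0,2,1,2,1,1,2]
Query w: check counters[7]=0 counters[10]=0 counters[24]=0 counters[28]=1 -> no

Answer: no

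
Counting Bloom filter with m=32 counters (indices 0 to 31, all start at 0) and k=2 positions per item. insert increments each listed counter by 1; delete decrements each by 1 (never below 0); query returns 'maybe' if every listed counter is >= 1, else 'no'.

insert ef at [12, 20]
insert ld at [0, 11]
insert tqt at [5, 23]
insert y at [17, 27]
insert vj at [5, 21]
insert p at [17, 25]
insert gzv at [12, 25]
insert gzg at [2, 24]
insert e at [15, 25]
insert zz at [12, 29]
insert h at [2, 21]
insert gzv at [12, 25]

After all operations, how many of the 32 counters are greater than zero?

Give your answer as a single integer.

Answer: 14

Derivation:
Step 1: insert ef at [12, 20] -> counters=[0,0,0,0,0,0,0,0,0,0,0,0,1,0,0,0,0,0,0,0,1,0,0,0,0,0,0,0,0,0,0,0]
Step 2: insert ld at [0, 11] -> counters=[1,0,0,0,0,0,0,0,0,0,0,1,1,0,0,0,0,0,0,0,1,0,0,0,0,0,0,0,0,0,0,0]
Step 3: insert tqt at [5, 23] -> counters=[1,0,0,0,0,1,0,0,0,0,0,1,1,0,0,0,0,0,0,0,1,0,0,1,0,0,0,0,0,0,0,0]
Step 4: insert y at [17, 27] -> counters=[1,0,0,0,0,1,0,0,0,0,0,1,1,0,0,0,0,1,0,0,1,0,0,1,0,0,0,1,0,0,0,0]
Step 5: insert vj at [5, 21] -> counters=[1,0,0,0,0,2,0,0,0,0,0,1,1,0,0,0,0,1,0,0,1,1,0,1,0,0,0,1,0,0,0,0]
Step 6: insert p at [17, 25] -> counters=[1,0,0,0,0,2,0,0,0,0,0,1,1,0,0,0,0,2,0,0,1,1,0,1,0,1,0,1,0,0,0,0]
Step 7: insert gzv at [12, 25] -> counters=[1,0,0,0,0,2,0,0,0,0,0,1,2,0,0,0,0,2,0,0,1,1,0,1,0,2,0,1,0,0,0,0]
Step 8: insert gzg at [2, 24] -> counters=[1,0,1,0,0,2,0,0,0,0,0,1,2,0,0,0,0,2,0,0,1,1,0,1,1,2,0,1,0,0,0,0]
Step 9: insert e at [15, 25] -> counters=[1,0,1,0,0,2,0,0,0,0,0,1,2,0,0,1,0,2,0,0,1,1,0,1,1,3,0,1,0,0,0,0]
Step 10: insert zz at [12, 29] -> counters=[1,0,1,0,0,2,0,0,0,0,0,1,3,0,0,1,0,2,0,0,1,1,0,1,1,3,0,1,0,1,0,0]
Step 11: insert h at [2, 21] -> counters=[1,0,2,0,0,2,0,0,0,0,0,1,3,0,0,1,0,2,0,0,1,2,0,1,1,3,0,1,0,1,0,0]
Step 12: insert gzv at [12, 25] -> counters=[1,0,2,0,0,2,0,0,0,0,0,1,4,0,0,1,0,2,0,0,1,2,0,1,1,4,0,1,0,1,0,0]
Final counters=[1,0,2,0,0,2,0,0,0,0,0,1,4,0,0,1,0,2,0,0,1,2,0,1,1,4,0,1,0,1,0,0] -> 14 nonzero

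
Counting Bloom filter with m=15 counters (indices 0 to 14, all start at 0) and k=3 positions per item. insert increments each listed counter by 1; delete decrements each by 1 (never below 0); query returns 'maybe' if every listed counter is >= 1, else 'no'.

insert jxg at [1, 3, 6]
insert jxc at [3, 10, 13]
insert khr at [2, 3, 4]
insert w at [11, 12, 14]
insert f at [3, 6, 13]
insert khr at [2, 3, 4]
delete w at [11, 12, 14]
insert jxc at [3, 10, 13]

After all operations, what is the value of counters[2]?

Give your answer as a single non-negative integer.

Step 1: insert jxg at [1, 3, 6] -> counters=[0,1,0,1,0,0,1,0,0,0,0,0,0,0,0]
Step 2: insert jxc at [3, 10, 13] -> counters=[0,1,0,2,0,0,1,0,0,0,1,0,0,1,0]
Step 3: insert khr at [2, 3, 4] -> counters=[0,1,1,3,1,0,1,0,0,0,1,0,0,1,0]
Step 4: insert w at [11, 12, 14] -> counters=[0,1,1,3,1,0,1,0,0,0,1,1,1,1,1]
Step 5: insert f at [3, 6, 13] -> counters=[0,1,1,4,1,0,2,0,0,0,1,1,1,2,1]
Step 6: insert khr at [2, 3, 4] -> counters=[0,1,2,5,2,0,2,0,0,0,1,1,1,2,1]
Step 7: delete w at [11, 12, 14] -> counters=[0,1,2,5,2,0,2,0,0,0,1,0,0,2,0]
Step 8: insert jxc at [3, 10, 13] -> counters=[0,1,2,6,2,0,2,0,0,0,2,0,0,3,0]
Final counters=[0,1,2,6,2,0,2,0,0,0,2,0,0,3,0] -> counters[2]=2

Answer: 2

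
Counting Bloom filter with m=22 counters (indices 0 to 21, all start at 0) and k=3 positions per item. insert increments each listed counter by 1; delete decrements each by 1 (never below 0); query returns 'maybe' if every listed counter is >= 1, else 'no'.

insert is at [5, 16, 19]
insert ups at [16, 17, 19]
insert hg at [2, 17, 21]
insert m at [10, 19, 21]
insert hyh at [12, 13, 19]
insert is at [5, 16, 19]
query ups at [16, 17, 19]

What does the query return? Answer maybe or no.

Step 1: insert is at [5, 16, 19] -> counters=[0,0,0,0,0,1,0,0,0,0,0,0,0,0,0,0,1,0,0,1,0,0]
Step 2: insert ups at [16, 17, 19] -> counters=[0,0,0,0,0,1,0,0,0,0,0,0,0,0,0,0,2,1,0,2,0,0]
Step 3: insert hg at [2, 17, 21] -> counters=[0,0,1,0,0,1,0,0,0,0,0,0,0,0,0,0,2,2,0,2,0,1]
Step 4: insert m at [10, 19, 21] -> counters=[0,0,1,0,0,1,0,0,0,0,1,0,0,0,0,0,2,2,0,3,0,2]
Step 5: insert hyh at [12, 13, 19] -> counters=[0,0,1,0,0,1,0,0,0,0,1,0,1,1,0,0,2,2,0,4,0,2]
Step 6: insert is at [5, 16, 19] -> counters=[0,0,1,0,0,2,0,0,0,0,1,0,1,1,0,0,3,2,0,5,0,2]
Query ups: check counters[16]=3 counters[17]=2 counters[19]=5 -> maybe

Answer: maybe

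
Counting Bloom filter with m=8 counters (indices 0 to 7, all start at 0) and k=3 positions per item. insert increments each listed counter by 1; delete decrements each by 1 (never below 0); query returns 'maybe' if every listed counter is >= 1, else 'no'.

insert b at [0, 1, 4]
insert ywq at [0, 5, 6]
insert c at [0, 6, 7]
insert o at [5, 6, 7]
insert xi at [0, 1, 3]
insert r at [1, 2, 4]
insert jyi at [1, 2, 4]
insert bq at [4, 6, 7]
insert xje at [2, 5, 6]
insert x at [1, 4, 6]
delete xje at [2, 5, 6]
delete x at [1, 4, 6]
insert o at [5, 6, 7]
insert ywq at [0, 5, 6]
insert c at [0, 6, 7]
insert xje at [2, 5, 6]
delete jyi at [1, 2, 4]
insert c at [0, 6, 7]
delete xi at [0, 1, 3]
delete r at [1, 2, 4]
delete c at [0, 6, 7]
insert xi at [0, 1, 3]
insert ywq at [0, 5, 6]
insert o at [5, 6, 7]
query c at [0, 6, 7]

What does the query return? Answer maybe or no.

Step 1: insert b at [0, 1, 4] -> counters=[1,1,0,0,1,0,0,0]
Step 2: insert ywq at [0, 5, 6] -> counters=[2,1,0,0,1,1,1,0]
Step 3: insert c at [0, 6, 7] -> counters=[3,1,0,0,1,1,2,1]
Step 4: insert o at [5, 6, 7] -> counters=[3,1,0,0,1,2,3,2]
Step 5: insert xi at [0, 1, 3] -> counters=[4,2,0,1,1,2,3,2]
Step 6: insert r at [1, 2, 4] -> counters=[4,3,1,1,2,2,3,2]
Step 7: insert jyi at [1, 2, 4] -> counters=[4,4,2,1,3,2,3,2]
Step 8: insert bq at [4, 6, 7] -> counters=[4,4,2,1,4,2,4,3]
Step 9: insert xje at [2, 5, 6] -> counters=[4,4,3,1,4,3,5,3]
Step 10: insert x at [1, 4, 6] -> counters=[4,5,3,1,5,3,6,3]
Step 11: delete xje at [2, 5, 6] -> counters=[4,5,2,1,5,2,5,3]
Step 12: delete x at [1, 4, 6] -> counters=[4,4,2,1,4,2,4,3]
Step 13: insert o at [5, 6, 7] -> counters=[4,4,2,1,4,3,5,4]
Step 14: insert ywq at [0, 5, 6] -> counters=[5,4,2,1,4,4,6,4]
Step 15: insert c at [0, 6, 7] -> counters=[6,4,2,1,4,4,7,5]
Step 16: insert xje at [2, 5, 6] -> counters=[6,4,3,1,4,5,8,5]
Step 17: delete jyi at [1, 2, 4] -> counters=[6,3,2,1,3,5,8,5]
Step 18: insert c at [0, 6, 7] -> counters=[7,3,2,1,3,5,9,6]
Step 19: delete xi at [0, 1, 3] -> counters=[6,2,2,0,3,5,9,6]
Step 20: delete r at [1, 2, 4] -> counters=[6,1,1,0,2,5,9,6]
Step 21: delete c at [0, 6, 7] -> counters=[5,1,1,0,2,5,8,5]
Step 22: insert xi at [0, 1, 3] -> counters=[6,2,1,1,2,5,8,5]
Step 23: insert ywq at [0, 5, 6] -> counters=[7,2,1,1,2,6,9,5]
Step 24: insert o at [5, 6, 7] -> counters=[7,2,1,1,2,7,10,6]
Query c: check counters[0]=7 counters[6]=10 counters[7]=6 -> maybe

Answer: maybe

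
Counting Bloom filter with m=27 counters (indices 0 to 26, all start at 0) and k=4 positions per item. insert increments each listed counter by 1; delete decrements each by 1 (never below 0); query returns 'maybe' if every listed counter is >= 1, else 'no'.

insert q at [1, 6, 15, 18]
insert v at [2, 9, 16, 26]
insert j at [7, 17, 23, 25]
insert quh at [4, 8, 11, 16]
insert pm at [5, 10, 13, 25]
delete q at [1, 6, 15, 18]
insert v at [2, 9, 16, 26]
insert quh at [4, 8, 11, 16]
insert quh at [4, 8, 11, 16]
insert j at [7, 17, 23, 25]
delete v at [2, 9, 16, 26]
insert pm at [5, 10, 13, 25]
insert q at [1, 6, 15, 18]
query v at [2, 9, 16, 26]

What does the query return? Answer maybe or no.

Answer: maybe

Derivation:
Step 1: insert q at [1, 6, 15, 18] -> counters=[0,1,0,0,0,0,1,0,0,0,0,0,0,0,0,1,0,0,1,0,0,0,0,0,0,0,0]
Step 2: insert v at [2, 9, 16, 26] -> counters=[0,1,1,0,0,0,1,0,0,1,0,0,0,0,0,1,1,0,1,0,0,0,0,0,0,0,1]
Step 3: insert j at [7, 17, 23, 25] -> counters=[0,1,1,0,0,0,1,1,0,1,0,0,0,0,0,1,1,1,1,0,0,0,0,1,0,1,1]
Step 4: insert quh at [4, 8, 11, 16] -> counters=[0,1,1,0,1,0,1,1,1,1,0,1,0,0,0,1,2,1,1,0,0,0,0,1,0,1,1]
Step 5: insert pm at [5, 10, 13, 25] -> counters=[0,1,1,0,1,1,1,1,1,1,1,1,0,1,0,1,2,1,1,0,0,0,0,1,0,2,1]
Step 6: delete q at [1, 6, 15, 18] -> counters=[0,0,1,0,1,1,0,1,1,1,1,1,0,1,0,0,2,1,0,0,0,0,0,1,0,2,1]
Step 7: insert v at [2, 9, 16, 26] -> counters=[0,0,2,0,1,1,0,1,1,2,1,1,0,1,0,0,3,1,0,0,0,0,0,1,0,2,2]
Step 8: insert quh at [4, 8, 11, 16] -> counters=[0,0,2,0,2,1,0,1,2,2,1,2,0,1,0,0,4,1,0,0,0,0,0,1,0,2,2]
Step 9: insert quh at [4, 8, 11, 16] -> counters=[0,0,2,0,3,1,0,1,3,2,1,3,0,1,0,0,5,1,0,0,0,0,0,1,0,2,2]
Step 10: insert j at [7, 17, 23, 25] -> counters=[0,0,2,0,3,1,0,2,3,2,1,3,0,1,0,0,5,2,0,0,0,0,0,2,0,3,2]
Step 11: delete v at [2, 9, 16, 26] -> counters=[0,0,1,0,3,1,0,2,3,1,1,3,0,1,0,0,4,2,0,0,0,0,0,2,0,3,1]
Step 12: insert pm at [5, 10, 13, 25] -> counters=[0,0,1,0,3,2,0,2,3,1,2,3,0,2,0,0,4,2,0,0,0,0,0,2,0,4,1]
Step 13: insert q at [1, 6, 15, 18] -> counters=[0,1,1,0,3,2,1,2,3,1,2,3,0,2,0,1,4,2,1,0,0,0,0,2,0,4,1]
Query v: check counters[2]=1 counters[9]=1 counters[16]=4 counters[26]=1 -> maybe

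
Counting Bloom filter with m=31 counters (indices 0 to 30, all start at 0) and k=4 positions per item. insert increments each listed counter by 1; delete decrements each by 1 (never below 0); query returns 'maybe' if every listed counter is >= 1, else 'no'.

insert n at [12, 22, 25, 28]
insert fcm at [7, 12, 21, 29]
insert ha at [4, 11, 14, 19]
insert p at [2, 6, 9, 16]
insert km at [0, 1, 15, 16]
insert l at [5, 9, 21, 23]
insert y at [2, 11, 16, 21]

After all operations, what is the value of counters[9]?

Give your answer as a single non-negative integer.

Answer: 2

Derivation:
Step 1: insert n at [12, 22, 25, 28] -> counters=[0,0,0,0,0,0,0,0,0,0,0,0,1,0,0,0,0,0,0,0,0,0,1,0,0,1,0,0,1,0,0]
Step 2: insert fcm at [7, 12, 21, 29] -> counters=[0,0,0,0,0,0,0,1,0,0,0,0,2,0,0,0,0,0,0,0,0,1,1,0,0,1,0,0,1,1,0]
Step 3: insert ha at [4, 11, 14, 19] -> counters=[0,0,0,0,1,0,0,1,0,0,0,1,2,0,1,0,0,0,0,1,0,1,1,0,0,1,0,0,1,1,0]
Step 4: insert p at [2, 6, 9, 16] -> counters=[0,0,1,0,1,0,1,1,0,1,0,1,2,0,1,0,1,0,0,1,0,1,1,0,0,1,0,0,1,1,0]
Step 5: insert km at [0, 1, 15, 16] -> counters=[1,1,1,0,1,0,1,1,0,1,0,1,2,0,1,1,2,0,0,1,0,1,1,0,0,1,0,0,1,1,0]
Step 6: insert l at [5, 9, 21, 23] -> counters=[1,1,1,0,1,1,1,1,0,2,0,1,2,0,1,1,2,0,0,1,0,2,1,1,0,1,0,0,1,1,0]
Step 7: insert y at [2, 11, 16, 21] -> counters=[1,1,2,0,1,1,1,1,0,2,0,2,2,0,1,1,3,0,0,1,0,3,1,1,0,1,0,0,1,1,0]
Final counters=[1,1,2,0,1,1,1,1,0,2,0,2,2,0,1,1,3,0,0,1,0,3,1,1,0,1,0,0,1,1,0] -> counters[9]=2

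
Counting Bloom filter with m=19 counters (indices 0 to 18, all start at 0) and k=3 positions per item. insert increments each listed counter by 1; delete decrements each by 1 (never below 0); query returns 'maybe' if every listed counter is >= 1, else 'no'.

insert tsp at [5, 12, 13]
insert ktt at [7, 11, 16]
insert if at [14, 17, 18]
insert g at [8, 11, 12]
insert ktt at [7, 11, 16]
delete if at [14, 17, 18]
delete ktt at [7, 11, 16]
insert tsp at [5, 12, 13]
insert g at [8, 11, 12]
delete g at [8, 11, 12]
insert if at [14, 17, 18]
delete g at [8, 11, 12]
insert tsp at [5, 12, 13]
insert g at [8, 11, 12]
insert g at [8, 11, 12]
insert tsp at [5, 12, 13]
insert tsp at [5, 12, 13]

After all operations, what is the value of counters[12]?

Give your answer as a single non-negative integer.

Step 1: insert tsp at [5, 12, 13] -> counters=[0,0,0,0,0,1,0,0,0,0,0,0,1,1,0,0,0,0,0]
Step 2: insert ktt at [7, 11, 16] -> counters=[0,0,0,0,0,1,0,1,0,0,0,1,1,1,0,0,1,0,0]
Step 3: insert if at [14, 17, 18] -> counters=[0,0,0,0,0,1,0,1,0,0,0,1,1,1,1,0,1,1,1]
Step 4: insert g at [8, 11, 12] -> counters=[0,0,0,0,0,1,0,1,1,0,0,2,2,1,1,0,1,1,1]
Step 5: insert ktt at [7, 11, 16] -> counters=[0,0,0,0,0,1,0,2,1,0,0,3,2,1,1,0,2,1,1]
Step 6: delete if at [14, 17, 18] -> counters=[0,0,0,0,0,1,0,2,1,0,0,3,2,1,0,0,2,0,0]
Step 7: delete ktt at [7, 11, 16] -> counters=[0,0,0,0,0,1,0,1,1,0,0,2,2,1,0,0,1,0,0]
Step 8: insert tsp at [5, 12, 13] -> counters=[0,0,0,0,0,2,0,1,1,0,0,2,3,2,0,0,1,0,0]
Step 9: insert g at [8, 11, 12] -> counters=[0,0,0,0,0,2,0,1,2,0,0,3,4,2,0,0,1,0,0]
Step 10: delete g at [8, 11, 12] -> counters=[0,0,0,0,0,2,0,1,1,0,0,2,3,2,0,0,1,0,0]
Step 11: insert if at [14, 17, 18] -> counters=[0,0,0,0,0,2,0,1,1,0,0,2,3,2,1,0,1,1,1]
Step 12: delete g at [8, 11, 12] -> counters=[0,0,0,0,0,2,0,1,0,0,0,1,2,2,1,0,1,1,1]
Step 13: insert tsp at [5, 12, 13] -> counters=[0,0,0,0,0,3,0,1,0,0,0,1,3,3,1,0,1,1,1]
Step 14: insert g at [8, 11, 12] -> counters=[0,0,0,0,0,3,0,1,1,0,0,2,4,3,1,0,1,1,1]
Step 15: insert g at [8, 11, 12] -> counters=[0,0,0,0,0,3,0,1,2,0,0,3,5,3,1,0,1,1,1]
Step 16: insert tsp at [5, 12, 13] -> counters=[0,0,0,0,0,4,0,1,2,0,0,3,6,4,1,0,1,1,1]
Step 17: insert tsp at [5, 12, 13] -> counters=[0,0,0,0,0,5,0,1,2,0,0,3,7,5,1,0,1,1,1]
Final counters=[0,0,0,0,0,5,0,1,2,0,0,3,7,5,1,0,1,1,1] -> counters[12]=7

Answer: 7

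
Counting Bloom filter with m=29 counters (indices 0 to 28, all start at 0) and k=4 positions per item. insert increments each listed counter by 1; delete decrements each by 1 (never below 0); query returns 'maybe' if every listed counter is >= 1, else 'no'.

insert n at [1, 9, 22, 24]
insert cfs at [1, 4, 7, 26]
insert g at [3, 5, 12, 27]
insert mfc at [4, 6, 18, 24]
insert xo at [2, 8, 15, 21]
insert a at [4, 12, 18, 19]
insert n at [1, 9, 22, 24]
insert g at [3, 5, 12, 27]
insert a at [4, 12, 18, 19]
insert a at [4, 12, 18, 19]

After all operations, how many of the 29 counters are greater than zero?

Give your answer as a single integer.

Answer: 18

Derivation:
Step 1: insert n at [1, 9, 22, 24] -> counters=[0,1,0,0,0,0,0,0,0,1,0,0,0,0,0,0,0,0,0,0,0,0,1,0,1,0,0,0,0]
Step 2: insert cfs at [1, 4, 7, 26] -> counters=[0,2,0,0,1,0,0,1,0,1,0,0,0,0,0,0,0,0,0,0,0,0,1,0,1,0,1,0,0]
Step 3: insert g at [3, 5, 12, 27] -> counters=[0,2,0,1,1,1,0,1,0,1,0,0,1,0,0,0,0,0,0,0,0,0,1,0,1,0,1,1,0]
Step 4: insert mfc at [4, 6, 18, 24] -> counters=[0,2,0,1,2,1,1,1,0,1,0,0,1,0,0,0,0,0,1,0,0,0,1,0,2,0,1,1,0]
Step 5: insert xo at [2, 8, 15, 21] -> counters=[0,2,1,1,2,1,1,1,1,1,0,0,1,0,0,1,0,0,1,0,0,1,1,0,2,0,1,1,0]
Step 6: insert a at [4, 12, 18, 19] -> counters=[0,2,1,1,3,1,1,1,1,1,0,0,2,0,0,1,0,0,2,1,0,1,1,0,2,0,1,1,0]
Step 7: insert n at [1, 9, 22, 24] -> counters=[0,3,1,1,3,1,1,1,1,2,0,0,2,0,0,1,0,0,2,1,0,1,2,0,3,0,1,1,0]
Step 8: insert g at [3, 5, 12, 27] -> counters=[0,3,1,2,3,2,1,1,1,2,0,0,3,0,0,1,0,0,2,1,0,1,2,0,3,0,1,2,0]
Step 9: insert a at [4, 12, 18, 19] -> counters=[0,3,1,2,4,2,1,1,1,2,0,0,4,0,0,1,0,0,3,2,0,1,2,0,3,0,1,2,0]
Step 10: insert a at [4, 12, 18, 19] -> counters=[0,3,1,2,5,2,1,1,1,2,0,0,5,0,0,1,0,0,4,3,0,1,2,0,3,0,1,2,0]
Final counters=[0,3,1,2,5,2,1,1,1,2,0,0,5,0,0,1,0,0,4,3,0,1,2,0,3,0,1,2,0] -> 18 nonzero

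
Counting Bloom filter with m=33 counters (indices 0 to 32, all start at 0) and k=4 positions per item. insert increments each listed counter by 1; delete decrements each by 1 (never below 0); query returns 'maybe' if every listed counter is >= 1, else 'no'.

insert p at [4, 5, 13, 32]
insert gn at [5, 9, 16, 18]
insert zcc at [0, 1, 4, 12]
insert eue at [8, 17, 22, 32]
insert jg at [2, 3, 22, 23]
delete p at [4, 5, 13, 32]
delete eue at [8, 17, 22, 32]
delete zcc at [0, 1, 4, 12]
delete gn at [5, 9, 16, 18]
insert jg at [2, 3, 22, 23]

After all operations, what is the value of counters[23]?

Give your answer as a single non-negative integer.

Step 1: insert p at [4, 5, 13, 32] -> counters=[0,0,0,0,1,1,0,0,0,0,0,0,0,1,0,0,0,0,0,0,0,0,0,0,0,0,0,0,0,0,0,0,1]
Step 2: insert gn at [5, 9, 16, 18] -> counters=[0,0,0,0,1,2,0,0,0,1,0,0,0,1,0,0,1,0,1,0,0,0,0,0,0,0,0,0,0,0,0,0,1]
Step 3: insert zcc at [0, 1, 4, 12] -> counters=[1,1,0,0,2,2,0,0,0,1,0,0,1,1,0,0,1,0,1,0,0,0,0,0,0,0,0,0,0,0,0,0,1]
Step 4: insert eue at [8, 17, 22, 32] -> counters=[1,1,0,0,2,2,0,0,1,1,0,0,1,1,0,0,1,1,1,0,0,0,1,0,0,0,0,0,0,0,0,0,2]
Step 5: insert jg at [2, 3, 22, 23] -> counters=[1,1,1,1,2,2,0,0,1,1,0,0,1,1,0,0,1,1,1,0,0,0,2,1,0,0,0,0,0,0,0,0,2]
Step 6: delete p at [4, 5, 13, 32] -> counters=[1,1,1,1,1,1,0,0,1,1,0,0,1,0,0,0,1,1,1,0,0,0,2,1,0,0,0,0,0,0,0,0,1]
Step 7: delete eue at [8, 17, 22, 32] -> counters=[1,1,1,1,1,1,0,0,0,1,0,0,1,0,0,0,1,0,1,0,0,0,1,1,0,0,0,0,0,0,0,0,0]
Step 8: delete zcc at [0, 1, 4, 12] -> counters=[0,0,1,1,0,1,0,0,0,1,0,0,0,0,0,0,1,0,1,0,0,0,1,1,0,0,0,0,0,0,0,0,0]
Step 9: delete gn at [5, 9, 16, 18] -> counters=[0,0,1,1,0,0,0,0,0,0,0,0,0,0,0,0,0,0,0,0,0,0,1,1,0,0,0,0,0,0,0,0,0]
Step 10: insert jg at [2, 3, 22, 23] -> counters=[0,0,2,2,0,0,0,0,0,0,0,0,0,0,0,0,0,0,0,0,0,0,2,2,0,0,0,0,0,0,0,0,0]
Final counters=[0,0,2,2,0,0,0,0,0,0,0,0,0,0,0,0,0,0,0,0,0,0,2,2,0,0,0,0,0,0,0,0,0] -> counters[23]=2

Answer: 2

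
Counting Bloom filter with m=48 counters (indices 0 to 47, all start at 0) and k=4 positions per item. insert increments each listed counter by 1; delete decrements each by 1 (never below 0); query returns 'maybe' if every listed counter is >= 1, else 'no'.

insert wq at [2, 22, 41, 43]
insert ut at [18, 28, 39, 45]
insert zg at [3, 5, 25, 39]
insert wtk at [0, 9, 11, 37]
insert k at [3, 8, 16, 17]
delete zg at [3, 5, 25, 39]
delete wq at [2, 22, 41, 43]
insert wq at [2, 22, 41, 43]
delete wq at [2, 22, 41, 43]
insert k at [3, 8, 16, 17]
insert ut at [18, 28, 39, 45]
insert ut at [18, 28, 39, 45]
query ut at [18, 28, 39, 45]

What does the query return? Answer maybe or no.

Answer: maybe

Derivation:
Step 1: insert wq at [2, 22, 41, 43] -> counters=[0,0,1,0,0,0,0,0,0,0,0,0,0,0,0,0,0,0,0,0,0,0,1,0,0,0,0,0,0,0,0,0,0,0,0,0,0,0,0,0,0,1,0,1,0,0,0,0]
Step 2: insert ut at [18, 28, 39, 45] -> counters=[0,0,1,0,0,0,0,0,0,0,0,0,0,0,0,0,0,0,1,0,0,0,1,0,0,0,0,0,1,0,0,0,0,0,0,0,0,0,0,1,0,1,0,1,0,1,0,0]
Step 3: insert zg at [3, 5, 25, 39] -> counters=[0,0,1,1,0,1,0,0,0,0,0,0,0,0,0,0,0,0,1,0,0,0,1,0,0,1,0,0,1,0,0,0,0,0,0,0,0,0,0,2,0,1,0,1,0,1,0,0]
Step 4: insert wtk at [0, 9, 11, 37] -> counters=[1,0,1,1,0,1,0,0,0,1,0,1,0,0,0,0,0,0,1,0,0,0,1,0,0,1,0,0,1,0,0,0,0,0,0,0,0,1,0,2,0,1,0,1,0,1,0,0]
Step 5: insert k at [3, 8, 16, 17] -> counters=[1,0,1,2,0,1,0,0,1,1,0,1,0,0,0,0,1,1,1,0,0,0,1,0,0,1,0,0,1,0,0,0,0,0,0,0,0,1,0,2,0,1,0,1,0,1,0,0]
Step 6: delete zg at [3, 5, 25, 39] -> counters=[1,0,1,1,0,0,0,0,1,1,0,1,0,0,0,0,1,1,1,0,0,0,1,0,0,0,0,0,1,0,0,0,0,0,0,0,0,1,0,1,0,1,0,1,0,1,0,0]
Step 7: delete wq at [2, 22, 41, 43] -> counters=[1,0,0,1,0,0,0,0,1,1,0,1,0,0,0,0,1,1,1,0,0,0,0,0,0,0,0,0,1,0,0,0,0,0,0,0,0,1,0,1,0,0,0,0,0,1,0,0]
Step 8: insert wq at [2, 22, 41, 43] -> counters=[1,0,1,1,0,0,0,0,1,1,0,1,0,0,0,0,1,1,1,0,0,0,1,0,0,0,0,0,1,0,0,0,0,0,0,0,0,1,0,1,0,1,0,1,0,1,0,0]
Step 9: delete wq at [2, 22, 41, 43] -> counters=[1,0,0,1,0,0,0,0,1,1,0,1,0,0,0,0,1,1,1,0,0,0,0,0,0,0,0,0,1,0,0,0,0,0,0,0,0,1,0,1,0,0,0,0,0,1,0,0]
Step 10: insert k at [3, 8, 16, 17] -> counters=[1,0,0,2,0,0,0,0,2,1,0,1,0,0,0,0,2,2,1,0,0,0,0,0,0,0,0,0,1,0,0,0,0,0,0,0,0,1,0,1,0,0,0,0,0,1,0,0]
Step 11: insert ut at [18, 28, 39, 45] -> counters=[1,0,0,2,0,0,0,0,2,1,0,1,0,0,0,0,2,2,2,0,0,0,0,0,0,0,0,0,2,0,0,0,0,0,0,0,0,1,0,2,0,0,0,0,0,2,0,0]
Step 12: insert ut at [18, 28, 39, 45] -> counters=[1,0,0,2,0,0,0,0,2,1,0,1,0,0,0,0,2,2,3,0,0,0,0,0,0,0,0,0,3,0,0,0,0,0,0,0,0,1,0,3,0,0,0,0,0,3,0,0]
Query ut: check counters[18]=3 counters[28]=3 counters[39]=3 counters[45]=3 -> maybe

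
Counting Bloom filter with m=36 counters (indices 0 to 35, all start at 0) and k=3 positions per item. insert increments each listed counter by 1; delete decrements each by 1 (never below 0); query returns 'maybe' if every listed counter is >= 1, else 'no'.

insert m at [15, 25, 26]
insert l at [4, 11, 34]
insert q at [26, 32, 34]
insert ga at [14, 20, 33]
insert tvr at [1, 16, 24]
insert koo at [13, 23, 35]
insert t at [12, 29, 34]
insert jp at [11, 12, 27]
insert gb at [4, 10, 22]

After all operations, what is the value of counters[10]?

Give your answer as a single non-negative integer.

Answer: 1

Derivation:
Step 1: insert m at [15, 25, 26] -> counters=[0,0,0,0,0,0,0,0,0,0,0,0,0,0,0,1,0,0,0,0,0,0,0,0,0,1,1,0,0,0,0,0,0,0,0,0]
Step 2: insert l at [4, 11, 34] -> counters=[0,0,0,0,1,0,0,0,0,0,0,1,0,0,0,1,0,0,0,0,0,0,0,0,0,1,1,0,0,0,0,0,0,0,1,0]
Step 3: insert q at [26, 32, 34] -> counters=[0,0,0,0,1,0,0,0,0,0,0,1,0,0,0,1,0,0,0,0,0,0,0,0,0,1,2,0,0,0,0,0,1,0,2,0]
Step 4: insert ga at [14, 20, 33] -> counters=[0,0,0,0,1,0,0,0,0,0,0,1,0,0,1,1,0,0,0,0,1,0,0,0,0,1,2,0,0,0,0,0,1,1,2,0]
Step 5: insert tvr at [1, 16, 24] -> counters=[0,1,0,0,1,0,0,0,0,0,0,1,0,0,1,1,1,0,0,0,1,0,0,0,1,1,2,0,0,0,0,0,1,1,2,0]
Step 6: insert koo at [13, 23, 35] -> counters=[0,1,0,0,1,0,0,0,0,0,0,1,0,1,1,1,1,0,0,0,1,0,0,1,1,1,2,0,0,0,0,0,1,1,2,1]
Step 7: insert t at [12, 29, 34] -> counters=[0,1,0,0,1,0,0,0,0,0,0,1,1,1,1,1,1,0,0,0,1,0,0,1,1,1,2,0,0,1,0,0,1,1,3,1]
Step 8: insert jp at [11, 12, 27] -> counters=[0,1,0,0,1,0,0,0,0,0,0,2,2,1,1,1,1,0,0,0,1,0,0,1,1,1,2,1,0,1,0,0,1,1,3,1]
Step 9: insert gb at [4, 10, 22] -> counters=[0,1,0,0,2,0,0,0,0,0,1,2,2,1,1,1,1,0,0,0,1,0,1,1,1,1,2,1,0,1,0,0,1,1,3,1]
Final counters=[0,1,0,0,2,0,0,0,0,0,1,2,2,1,1,1,1,0,0,0,1,0,1,1,1,1,2,1,0,1,0,0,1,1,3,1] -> counters[10]=1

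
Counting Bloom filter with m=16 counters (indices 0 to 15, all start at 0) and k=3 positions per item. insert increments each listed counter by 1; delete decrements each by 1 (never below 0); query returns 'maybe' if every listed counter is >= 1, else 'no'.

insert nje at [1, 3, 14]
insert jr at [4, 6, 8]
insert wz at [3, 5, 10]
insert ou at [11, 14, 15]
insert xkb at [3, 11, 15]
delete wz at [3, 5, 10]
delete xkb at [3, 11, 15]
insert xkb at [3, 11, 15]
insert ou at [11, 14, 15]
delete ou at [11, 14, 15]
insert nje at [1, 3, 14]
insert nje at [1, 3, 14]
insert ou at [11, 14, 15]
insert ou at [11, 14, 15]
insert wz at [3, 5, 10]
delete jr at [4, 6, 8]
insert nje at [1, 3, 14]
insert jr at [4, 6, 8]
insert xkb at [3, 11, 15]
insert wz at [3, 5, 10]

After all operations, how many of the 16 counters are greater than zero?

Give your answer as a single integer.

Answer: 10

Derivation:
Step 1: insert nje at [1, 3, 14] -> counters=[0,1,0,1,0,0,0,0,0,0,0,0,0,0,1,0]
Step 2: insert jr at [4, 6, 8] -> counters=[0,1,0,1,1,0,1,0,1,0,0,0,0,0,1,0]
Step 3: insert wz at [3, 5, 10] -> counters=[0,1,0,2,1,1,1,0,1,0,1,0,0,0,1,0]
Step 4: insert ou at [11, 14, 15] -> counters=[0,1,0,2,1,1,1,0,1,0,1,1,0,0,2,1]
Step 5: insert xkb at [3, 11, 15] -> counters=[0,1,0,3,1,1,1,0,1,0,1,2,0,0,2,2]
Step 6: delete wz at [3, 5, 10] -> counters=[0,1,0,2,1,0,1,0,1,0,0,2,0,0,2,2]
Step 7: delete xkb at [3, 11, 15] -> counters=[0,1,0,1,1,0,1,0,1,0,0,1,0,0,2,1]
Step 8: insert xkb at [3, 11, 15] -> counters=[0,1,0,2,1,0,1,0,1,0,0,2,0,0,2,2]
Step 9: insert ou at [11, 14, 15] -> counters=[0,1,0,2,1,0,1,0,1,0,0,3,0,0,3,3]
Step 10: delete ou at [11, 14, 15] -> counters=[0,1,0,2,1,0,1,0,1,0,0,2,0,0,2,2]
Step 11: insert nje at [1, 3, 14] -> counters=[0,2,0,3,1,0,1,0,1,0,0,2,0,0,3,2]
Step 12: insert nje at [1, 3, 14] -> counters=[0,3,0,4,1,0,1,0,1,0,0,2,0,0,4,2]
Step 13: insert ou at [11, 14, 15] -> counters=[0,3,0,4,1,0,1,0,1,0,0,3,0,0,5,3]
Step 14: insert ou at [11, 14, 15] -> counters=[0,3,0,4,1,0,1,0,1,0,0,4,0,0,6,4]
Step 15: insert wz at [3, 5, 10] -> counters=[0,3,0,5,1,1,1,0,1,0,1,4,0,0,6,4]
Step 16: delete jr at [4, 6, 8] -> counters=[0,3,0,5,0,1,0,0,0,0,1,4,0,0,6,4]
Step 17: insert nje at [1, 3, 14] -> counters=[0,4,0,6,0,1,0,0,0,0,1,4,0,0,7,4]
Step 18: insert jr at [4, 6, 8] -> counters=[0,4,0,6,1,1,1,0,1,0,1,4,0,0,7,4]
Step 19: insert xkb at [3, 11, 15] -> counters=[0,4,0,7,1,1,1,0,1,0,1,5,0,0,7,5]
Step 20: insert wz at [3, 5, 10] -> counters=[0,4,0,8,1,2,1,0,1,0,2,5,0,0,7,5]
Final counters=[0,4,0,8,1,2,1,0,1,0,2,5,0,0,7,5] -> 10 nonzero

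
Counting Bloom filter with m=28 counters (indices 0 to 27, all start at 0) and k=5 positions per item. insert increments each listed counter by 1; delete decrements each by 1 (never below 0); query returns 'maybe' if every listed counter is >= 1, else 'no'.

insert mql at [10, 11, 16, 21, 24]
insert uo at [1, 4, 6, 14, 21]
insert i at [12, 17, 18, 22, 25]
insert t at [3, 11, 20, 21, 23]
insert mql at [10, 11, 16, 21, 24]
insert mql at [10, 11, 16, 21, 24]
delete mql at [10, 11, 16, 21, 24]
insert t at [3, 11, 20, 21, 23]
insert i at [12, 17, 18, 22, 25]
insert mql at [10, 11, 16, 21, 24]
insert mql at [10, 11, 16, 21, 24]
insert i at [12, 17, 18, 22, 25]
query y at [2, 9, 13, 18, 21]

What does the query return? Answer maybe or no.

Answer: no

Derivation:
Step 1: insert mql at [10, 11, 16, 21, 24] -> counters=[0,0,0,0,0,0,0,0,0,0,1,1,0,0,0,0,1,0,0,0,0,1,0,0,1,0,0,0]
Step 2: insert uo at [1, 4, 6, 14, 21] -> counters=[0,1,0,0,1,0,1,0,0,0,1,1,0,0,1,0,1,0,0,0,0,2,0,0,1,0,0,0]
Step 3: insert i at [12, 17, 18, 22, 25] -> counters=[0,1,0,0,1,0,1,0,0,0,1,1,1,0,1,0,1,1,1,0,0,2,1,0,1,1,0,0]
Step 4: insert t at [3, 11, 20, 21, 23] -> counters=[0,1,0,1,1,0,1,0,0,0,1,2,1,0,1,0,1,1,1,0,1,3,1,1,1,1,0,0]
Step 5: insert mql at [10, 11, 16, 21, 24] -> counters=[0,1,0,1,1,0,1,0,0,0,2,3,1,0,1,0,2,1,1,0,1,4,1,1,2,1,0,0]
Step 6: insert mql at [10, 11, 16, 21, 24] -> counters=[0,1,0,1,1,0,1,0,0,0,3,4,1,0,1,0,3,1,1,0,1,5,1,1,3,1,0,0]
Step 7: delete mql at [10, 11, 16, 21, 24] -> counters=[0,1,0,1,1,0,1,0,0,0,2,3,1,0,1,0,2,1,1,0,1,4,1,1,2,1,0,0]
Step 8: insert t at [3, 11, 20, 21, 23] -> counters=[0,1,0,2,1,0,1,0,0,0,2,4,1,0,1,0,2,1,1,0,2,5,1,2,2,1,0,0]
Step 9: insert i at [12, 17, 18, 22, 25] -> counters=[0,1,0,2,1,0,1,0,0,0,2,4,2,0,1,0,2,2,2,0,2,5,2,2,2,2,0,0]
Step 10: insert mql at [10, 11, 16, 21, 24] -> counters=[0,1,0,2,1,0,1,0,0,0,3,5,2,0,1,0,3,2,2,0,2,6,2,2,3,2,0,0]
Step 11: insert mql at [10, 11, 16, 21, 24] -> counters=[0,1,0,2,1,0,1,0,0,0,4,6,2,0,1,0,4,2,2,0,2,7,2,2,4,2,0,0]
Step 12: insert i at [12, 17, 18, 22, 25] -> counters=[0,1,0,2,1,0,1,0,0,0,4,6,3,0,1,0,4,3,3,0,2,7,3,2,4,3,0,0]
Query y: check counters[2]=0 counters[9]=0 counters[13]=0 counters[18]=3 counters[21]=7 -> no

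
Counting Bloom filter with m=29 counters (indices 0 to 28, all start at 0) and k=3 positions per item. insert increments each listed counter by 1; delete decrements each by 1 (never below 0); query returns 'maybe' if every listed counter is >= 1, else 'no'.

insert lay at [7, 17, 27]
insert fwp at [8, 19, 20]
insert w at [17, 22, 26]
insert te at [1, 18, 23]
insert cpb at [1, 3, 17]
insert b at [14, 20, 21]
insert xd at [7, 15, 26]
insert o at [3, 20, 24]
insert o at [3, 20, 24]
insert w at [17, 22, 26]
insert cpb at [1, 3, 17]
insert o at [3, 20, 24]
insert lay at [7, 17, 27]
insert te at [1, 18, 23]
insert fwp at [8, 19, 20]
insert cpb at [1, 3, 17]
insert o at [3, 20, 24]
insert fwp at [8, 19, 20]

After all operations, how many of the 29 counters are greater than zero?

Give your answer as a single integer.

Answer: 16

Derivation:
Step 1: insert lay at [7, 17, 27] -> counters=[0,0,0,0,0,0,0,1,0,0,0,0,0,0,0,0,0,1,0,0,0,0,0,0,0,0,0,1,0]
Step 2: insert fwp at [8, 19, 20] -> counters=[0,0,0,0,0,0,0,1,1,0,0,0,0,0,0,0,0,1,0,1,1,0,0,0,0,0,0,1,0]
Step 3: insert w at [17, 22, 26] -> counters=[0,0,0,0,0,0,0,1,1,0,0,0,0,0,0,0,0,2,0,1,1,0,1,0,0,0,1,1,0]
Step 4: insert te at [1, 18, 23] -> counters=[0,1,0,0,0,0,0,1,1,0,0,0,0,0,0,0,0,2,1,1,1,0,1,1,0,0,1,1,0]
Step 5: insert cpb at [1, 3, 17] -> counters=[0,2,0,1,0,0,0,1,1,0,0,0,0,0,0,0,0,3,1,1,1,0,1,1,0,0,1,1,0]
Step 6: insert b at [14, 20, 21] -> counters=[0,2,0,1,0,0,0,1,1,0,0,0,0,0,1,0,0,3,1,1,2,1,1,1,0,0,1,1,0]
Step 7: insert xd at [7, 15, 26] -> counters=[0,2,0,1,0,0,0,2,1,0,0,0,0,0,1,1,0,3,1,1,2,1,1,1,0,0,2,1,0]
Step 8: insert o at [3, 20, 24] -> counters=[0,2,0,2,0,0,0,2,1,0,0,0,0,0,1,1,0,3,1,1,3,1,1,1,1,0,2,1,0]
Step 9: insert o at [3, 20, 24] -> counters=[0,2,0,3,0,0,0,2,1,0,0,0,0,0,1,1,0,3,1,1,4,1,1,1,2,0,2,1,0]
Step 10: insert w at [17, 22, 26] -> counters=[0,2,0,3,0,0,0,2,1,0,0,0,0,0,1,1,0,4,1,1,4,1,2,1,2,0,3,1,0]
Step 11: insert cpb at [1, 3, 17] -> counters=[0,3,0,4,0,0,0,2,1,0,0,0,0,0,1,1,0,5,1,1,4,1,2,1,2,0,3,1,0]
Step 12: insert o at [3, 20, 24] -> counters=[0,3,0,5,0,0,0,2,1,0,0,0,0,0,1,1,0,5,1,1,5,1,2,1,3,0,3,1,0]
Step 13: insert lay at [7, 17, 27] -> counters=[0,3,0,5,0,0,0,3,1,0,0,0,0,0,1,1,0,6,1,1,5,1,2,1,3,0,3,2,0]
Step 14: insert te at [1, 18, 23] -> counters=[0,4,0,5,0,0,0,3,1,0,0,0,0,0,1,1,0,6,2,1,5,1,2,2,3,0,3,2,0]
Step 15: insert fwp at [8, 19, 20] -> counters=[0,4,0,5,0,0,0,3,2,0,0,0,0,0,1,1,0,6,2,2,6,1,2,2,3,0,3,2,0]
Step 16: insert cpb at [1, 3, 17] -> counters=[0,5,0,6,0,0,0,3,2,0,0,0,0,0,1,1,0,7,2,2,6,1,2,2,3,0,3,2,0]
Step 17: insert o at [3, 20, 24] -> counters=[0,5,0,7,0,0,0,3,2,0,0,0,0,0,1,1,0,7,2,2,7,1,2,2,4,0,3,2,0]
Step 18: insert fwp at [8, 19, 20] -> counters=[0,5,0,7,0,0,0,3,3,0,0,0,0,0,1,1,0,7,2,3,8,1,2,2,4,0,3,2,0]
Final counters=[0,5,0,7,0,0,0,3,3,0,0,0,0,0,1,1,0,7,2,3,8,1,2,2,4,0,3,2,0] -> 16 nonzero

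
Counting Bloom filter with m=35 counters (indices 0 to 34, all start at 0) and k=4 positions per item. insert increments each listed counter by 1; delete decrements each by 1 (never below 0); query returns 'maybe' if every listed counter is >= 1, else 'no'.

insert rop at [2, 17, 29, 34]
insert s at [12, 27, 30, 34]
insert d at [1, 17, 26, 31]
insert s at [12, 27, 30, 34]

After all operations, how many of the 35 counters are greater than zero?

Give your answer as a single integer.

Step 1: insert rop at [2, 17, 29, 34] -> counters=[0,0,1,0,0,0,0,0,0,0,0,0,0,0,0,0,0,1,0,0,0,0,0,0,0,0,0,0,0,1,0,0,0,0,1]
Step 2: insert s at [12, 27, 30, 34] -> counters=[0,0,1,0,0,0,0,0,0,0,0,0,1,0,0,0,0,1,0,0,0,0,0,0,0,0,0,1,0,1,1,0,0,0,2]
Step 3: insert d at [1, 17, 26, 31] -> counters=[0,1,1,0,0,0,0,0,0,0,0,0,1,0,0,0,0,2,0,0,0,0,0,0,0,0,1,1,0,1,1,1,0,0,2]
Step 4: insert s at [12, 27, 30, 34] -> counters=[0,1,1,0,0,0,0,0,0,0,0,0,2,0,0,0,0,2,0,0,0,0,0,0,0,0,1,2,0,1,2,1,0,0,3]
Final counters=[0,1,1,0,0,0,0,0,0,0,0,0,2,0,0,0,0,2,0,0,0,0,0,0,0,0,1,2,0,1,2,1,0,0,3] -> 10 nonzero

Answer: 10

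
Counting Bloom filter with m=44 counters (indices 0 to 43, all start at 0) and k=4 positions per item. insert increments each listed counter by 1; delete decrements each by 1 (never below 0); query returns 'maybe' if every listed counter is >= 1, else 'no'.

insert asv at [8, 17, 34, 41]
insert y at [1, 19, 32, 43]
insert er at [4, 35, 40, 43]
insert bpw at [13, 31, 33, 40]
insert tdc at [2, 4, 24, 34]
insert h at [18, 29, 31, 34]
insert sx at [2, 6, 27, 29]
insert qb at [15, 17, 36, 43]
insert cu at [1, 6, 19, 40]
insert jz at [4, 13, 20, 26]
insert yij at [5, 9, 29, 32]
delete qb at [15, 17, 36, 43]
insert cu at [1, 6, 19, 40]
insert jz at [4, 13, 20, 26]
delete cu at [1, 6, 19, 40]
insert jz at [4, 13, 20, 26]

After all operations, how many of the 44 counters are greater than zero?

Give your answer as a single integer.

Step 1: insert asv at [8, 17, 34, 41] -> counters=[0,0,0,0,0,0,0,0,1,0,0,0,0,0,0,0,0,1,0,0,0,0,0,0,0,0,0,0,0,0,0,0,0,0,1,0,0,0,0,0,0,1,0,0]
Step 2: insert y at [1, 19, 32, 43] -> counters=[0,1,0,0,0,0,0,0,1,0,0,0,0,0,0,0,0,1,0,1,0,0,0,0,0,0,0,0,0,0,0,0,1,0,1,0,0,0,0,0,0,1,0,1]
Step 3: insert er at [4, 35, 40, 43] -> counters=[0,1,0,0,1,0,0,0,1,0,0,0,0,0,0,0,0,1,0,1,0,0,0,0,0,0,0,0,0,0,0,0,1,0,1,1,0,0,0,0,1,1,0,2]
Step 4: insert bpw at [13, 31, 33, 40] -> counters=[0,1,0,0,1,0,0,0,1,0,0,0,0,1,0,0,0,1,0,1,0,0,0,0,0,0,0,0,0,0,0,1,1,1,1,1,0,0,0,0,2,1,0,2]
Step 5: insert tdc at [2, 4, 24, 34] -> counters=[0,1,1,0,2,0,0,0,1,0,0,0,0,1,0,0,0,1,0,1,0,0,0,0,1,0,0,0,0,0,0,1,1,1,2,1,0,0,0,0,2,1,0,2]
Step 6: insert h at [18, 29, 31, 34] -> counters=[0,1,1,0,2,0,0,0,1,0,0,0,0,1,0,0,0,1,1,1,0,0,0,0,1,0,0,0,0,1,0,2,1,1,3,1,0,0,0,0,2,1,0,2]
Step 7: insert sx at [2, 6, 27, 29] -> counters=[0,1,2,0,2,0,1,0,1,0,0,0,0,1,0,0,0,1,1,1,0,0,0,0,1,0,0,1,0,2,0,2,1,1,3,1,0,0,0,0,2,1,0,2]
Step 8: insert qb at [15, 17, 36, 43] -> counters=[0,1,2,0,2,0,1,0,1,0,0,0,0,1,0,1,0,2,1,1,0,0,0,0,1,0,0,1,0,2,0,2,1,1,3,1,1,0,0,0,2,1,0,3]
Step 9: insert cu at [1, 6, 19, 40] -> counters=[0,2,2,0,2,0,2,0,1,0,0,0,0,1,0,1,0,2,1,2,0,0,0,0,1,0,0,1,0,2,0,2,1,1,3,1,1,0,0,0,3,1,0,3]
Step 10: insert jz at [4, 13, 20, 26] -> counters=[0,2,2,0,3,0,2,0,1,0,0,0,0,2,0,1,0,2,1,2,1,0,0,0,1,0,1,1,0,2,0,2,1,1,3,1,1,0,0,0,3,1,0,3]
Step 11: insert yij at [5, 9, 29, 32] -> counters=[0,2,2,0,3,1,2,0,1,1,0,0,0,2,0,1,0,2,1,2,1,0,0,0,1,0,1,1,0,3,0,2,2,1,3,1,1,0,0,0,3,1,0,3]
Step 12: delete qb at [15, 17, 36, 43] -> counters=[0,2,2,0,3,1,2,0,1,1,0,0,0,2,0,0,0,1,1,2,1,0,0,0,1,0,1,1,0,3,0,2,2,1,3,1,0,0,0,0,3,1,0,2]
Step 13: insert cu at [1, 6, 19, 40] -> counters=[0,3,2,0,3,1,3,0,1,1,0,0,0,2,0,0,0,1,1,3,1,0,0,0,1,0,1,1,0,3,0,2,2,1,3,1,0,0,0,0,4,1,0,2]
Step 14: insert jz at [4, 13, 20, 26] -> counters=[0,3,2,0,4,1,3,0,1,1,0,0,0,3,0,0,0,1,1,3,2,0,0,0,1,0,2,1,0,3,0,2,2,1,3,1,0,0,0,0,4,1,0,2]
Step 15: delete cu at [1, 6, 19, 40] -> counters=[0,2,2,0,4,1,2,0,1,1,0,0,0,3,0,0,0,1,1,2,2,0,0,0,1,0,2,1,0,3,0,2,2,1,3,1,0,0,0,0,3,1,0,2]
Step 16: insert jz at [4, 13, 20, 26] -> counters=[0,2,2,0,5,1,2,0,1,1,0,0,0,4,0,0,0,1,1,2,3,0,0,0,1,0,3,1,0,3,0,2,2,1,3,1,0,0,0,0,3,1,0,2]
Final counters=[0,2,2,0,5,1,2,0,1,1,0,0,0,4,0,0,0,1,1,2,3,0,0,0,1,0,3,1,0,3,0,2,2,1,3,1,0,0,0,0,3,1,0,2] -> 24 nonzero

Answer: 24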